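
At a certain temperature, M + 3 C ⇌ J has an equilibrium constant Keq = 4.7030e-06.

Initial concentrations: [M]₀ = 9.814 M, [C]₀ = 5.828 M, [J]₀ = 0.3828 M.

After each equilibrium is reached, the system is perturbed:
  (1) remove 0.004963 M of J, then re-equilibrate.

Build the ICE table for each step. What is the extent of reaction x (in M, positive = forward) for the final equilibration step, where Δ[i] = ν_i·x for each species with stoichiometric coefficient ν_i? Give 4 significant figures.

x = 0.004855 M

Q₀ = 1.9705e-04 vs Keq = 4.7030e-06 ⇒ Q>K, reverse
Step 1:
                   M          C          J
  init         9.814      5.828     0.3828
  Δ           0.3669      1.101    -0.3669
  eq           10.18      6.929    0.01593
  solve Keq expr → x = -0.3669; check Q = 4.7030e-06
Then remove 0.004963 M of J.
Step 2:
                   M          C          J
  init         10.18      6.929    0.01096
  Δ        -0.004855   -0.01457   0.004855
  eq           10.18      6.914    0.01582
  solve Keq expr → x = 0.004855; check Q = 4.7030e-06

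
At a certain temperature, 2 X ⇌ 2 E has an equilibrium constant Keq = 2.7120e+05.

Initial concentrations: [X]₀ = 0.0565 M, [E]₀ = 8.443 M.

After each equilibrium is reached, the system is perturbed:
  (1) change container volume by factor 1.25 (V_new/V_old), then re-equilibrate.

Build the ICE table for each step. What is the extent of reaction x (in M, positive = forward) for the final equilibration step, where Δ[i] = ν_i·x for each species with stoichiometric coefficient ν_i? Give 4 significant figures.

Q₀ = 2.2330e+04 vs Keq = 2.7120e+05 ⇒ Q<K, forward
Step 1:
                    X           E
  Initial      0.0565       8.443
  Change     -0.04021     0.04021
  Equil       0.01629       8.483
  solve Keq expr → x = 0.02011; check Q = 2.7120e+05
Then change container volume by factor 1.25 (V_new/V_old).
Step 2:
                    X           E
  Initial     0.01303       6.787
  Change            0           0
  Equil       0.01303       6.787
  solve Keq expr → x = 0; check Q = 2.7120e+05

x = 0 M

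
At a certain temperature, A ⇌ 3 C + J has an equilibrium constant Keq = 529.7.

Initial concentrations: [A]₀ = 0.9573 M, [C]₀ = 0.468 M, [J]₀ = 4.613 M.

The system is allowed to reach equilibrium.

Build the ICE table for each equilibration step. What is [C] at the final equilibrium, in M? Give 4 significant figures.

[C]_eq = 2.725 M

Q₀ = 0.4939 vs Keq = 529.7 ⇒ Q<K, forward
Step 1:
                    A           C           J
  init         0.9573       0.468       4.613
  Δ           -0.7523       2.257      0.7523
  eq            0.205       2.725       5.365
  solve Keq expr → x = 0.7523; check Q = 529.7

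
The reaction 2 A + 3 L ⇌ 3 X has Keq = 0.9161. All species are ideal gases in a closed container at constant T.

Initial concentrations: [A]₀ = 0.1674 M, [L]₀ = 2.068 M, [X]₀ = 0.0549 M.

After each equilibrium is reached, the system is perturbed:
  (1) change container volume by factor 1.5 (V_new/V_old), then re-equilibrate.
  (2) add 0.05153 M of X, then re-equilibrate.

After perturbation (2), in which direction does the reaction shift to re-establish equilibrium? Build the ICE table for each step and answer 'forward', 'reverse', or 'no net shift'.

Q₀ = 6.6766e-04 vs Keq = 0.9161 ⇒ Q<K, forward
Step 1:
                    A           L           X
  I            0.1674       2.068      0.0549
  C            -0.121     -0.1816      0.1816
  E           0.04636       1.886      0.2365
  solve Keq expr → x = 0.06052; check Q = 0.9161
Then change container volume by factor 1.5 (V_new/V_old).
Step 2:
                    A           L           X
  I           0.03091       1.258      0.1576
  C          0.008991     0.01349    -0.01349
  E            0.0399       1.271      0.1442
  solve Keq expr → x = -0.004495; check Q = 0.9161
Then add 0.05153 M of X.
Step 3:
                    A           L           X
  I            0.0399       1.271      0.1957
  C           0.01288     0.01933    -0.01933
  E           0.05278        1.29      0.1764
  solve Keq expr → x = -0.006442; check Q = 0.9161

Direction: reverse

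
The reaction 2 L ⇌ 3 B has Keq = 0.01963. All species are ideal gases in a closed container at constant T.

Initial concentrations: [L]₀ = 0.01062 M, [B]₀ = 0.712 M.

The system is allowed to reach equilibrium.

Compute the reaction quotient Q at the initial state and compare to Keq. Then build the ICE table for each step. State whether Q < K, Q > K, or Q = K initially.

Q₀ = 3200 vs Keq = 0.01963 ⇒ Q>K, reverse
Step 1:
                    L           B
  Initial     0.01062       0.712
  Change       0.3788     -0.5682
  Equil        0.3894      0.1438
  solve Keq expr → x = -0.1894; check Q = 0.01963

Q₀ = 3200; Q > K (proceeds reverse)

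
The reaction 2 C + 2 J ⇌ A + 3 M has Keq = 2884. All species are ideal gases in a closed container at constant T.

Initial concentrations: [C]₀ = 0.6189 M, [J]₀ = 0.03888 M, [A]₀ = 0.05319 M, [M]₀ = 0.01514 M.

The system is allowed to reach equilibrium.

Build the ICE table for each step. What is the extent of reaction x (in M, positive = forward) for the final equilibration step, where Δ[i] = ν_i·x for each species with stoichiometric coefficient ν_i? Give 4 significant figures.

x = 0.01935 M

Q₀ = 3.1880e-04 vs Keq = 2884 ⇒ Q<K, forward
Step 1:
                  C         J         A         M
  I          0.6189   0.03888   0.05319   0.01514
  C        -0.03871  -0.03871   0.01935   0.05806
  E          0.5802 1.7121e-04   0.07254    0.0732
  solve Keq expr → x = 0.01935; check Q = 2884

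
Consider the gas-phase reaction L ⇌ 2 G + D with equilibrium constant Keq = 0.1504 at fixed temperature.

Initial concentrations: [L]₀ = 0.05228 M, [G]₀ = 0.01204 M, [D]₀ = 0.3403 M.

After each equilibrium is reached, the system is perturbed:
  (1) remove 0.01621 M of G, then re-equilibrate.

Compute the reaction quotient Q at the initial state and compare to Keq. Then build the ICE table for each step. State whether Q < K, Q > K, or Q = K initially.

Q₀ = 9.4358e-04; Q < K (proceeds forward)

Q₀ = 9.4358e-04 vs Keq = 0.1504 ⇒ Q<K, forward
Step 1:
                    L           G           D
  Initial     0.05228     0.01204      0.3403
  Change     -0.03526     0.07052     0.03526
  Equil       0.01702     0.08256      0.3756
  solve Keq expr → x = 0.03526; check Q = 0.1504
Then remove 0.01621 M of G.
Step 2:
                    L           G           D
  Initial     0.01702     0.06635      0.3756
  Change    -0.003478    0.006955    0.003478
  Equil       0.01354      0.0733       0.379
  solve Keq expr → x = 0.003478; check Q = 0.1504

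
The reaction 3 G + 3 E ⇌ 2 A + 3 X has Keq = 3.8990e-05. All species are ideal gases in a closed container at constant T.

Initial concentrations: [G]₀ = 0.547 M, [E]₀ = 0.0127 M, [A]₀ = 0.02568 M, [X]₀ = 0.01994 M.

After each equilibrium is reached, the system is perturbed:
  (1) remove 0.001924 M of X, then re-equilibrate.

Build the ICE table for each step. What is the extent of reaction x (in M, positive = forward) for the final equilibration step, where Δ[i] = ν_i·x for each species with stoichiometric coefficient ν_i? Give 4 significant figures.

Q₀ = 0.0156 vs Keq = 3.8990e-05 ⇒ Q>K, reverse
Step 1:
                   G          E          A          X
  I            0.547     0.0127    0.02568    0.01994
  C          0.01271    0.01271  -0.008471   -0.01271
  E           0.5597    0.02541    0.01721   0.007234
  solve Keq expr → x = -0.004235; check Q = 3.8990e-05
Then remove 0.001924 M of X.
Step 2:
                   G          E          A          X
  I           0.5597    0.02541    0.01721    0.00531
  C        -0.001312  -0.001312 8.7459e-04   0.001312
  E           0.5584    0.02409    0.01808   0.006622
  solve Keq expr → x = 4.3730e-04; check Q = 3.8990e-05

x = 4.3730e-04 M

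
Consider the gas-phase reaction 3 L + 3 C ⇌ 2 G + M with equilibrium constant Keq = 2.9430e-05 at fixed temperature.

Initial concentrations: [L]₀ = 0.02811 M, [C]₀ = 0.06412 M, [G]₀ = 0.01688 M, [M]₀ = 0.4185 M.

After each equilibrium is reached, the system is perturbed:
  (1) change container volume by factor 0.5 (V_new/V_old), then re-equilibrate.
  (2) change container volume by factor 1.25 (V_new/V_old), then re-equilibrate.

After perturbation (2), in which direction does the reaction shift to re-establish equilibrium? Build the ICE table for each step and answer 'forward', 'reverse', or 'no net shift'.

Direction: reverse

Q₀ = 2.0365e+04 vs Keq = 2.9430e-05 ⇒ Q>K, reverse
Step 1:
                   L          C          G          M
  I          0.02811    0.06412    0.01688     0.4185
  C          0.02532    0.02532   -0.01688  -0.008439
  E          0.05343    0.08944 2.7981e-06     0.4101
  solve Keq expr → x = -0.008439; check Q = 2.9430e-05
Then change container volume by factor 0.5 (V_new/V_old).
Step 2:
                   L          C          G          M
  I           0.1069     0.1789 5.5962e-06     0.8201
  C       -1.5340e-05 -1.5340e-05 1.0227e-05 5.1134e-06
  E           0.1068     0.1789 1.5823e-05     0.8201
  solve Keq expr → x = 5.1134e-06; check Q = 2.9430e-05
Then change container volume by factor 1.25 (V_new/V_old).
Step 3:
                   L          C          G          M
  I          0.08547     0.1431 1.2658e-05     0.6561
  C       5.3991e-06 5.3991e-06 -3.5994e-06 -1.7997e-06
  E          0.08547     0.1431 9.0590e-06     0.6561
  solve Keq expr → x = -1.7997e-06; check Q = 2.9430e-05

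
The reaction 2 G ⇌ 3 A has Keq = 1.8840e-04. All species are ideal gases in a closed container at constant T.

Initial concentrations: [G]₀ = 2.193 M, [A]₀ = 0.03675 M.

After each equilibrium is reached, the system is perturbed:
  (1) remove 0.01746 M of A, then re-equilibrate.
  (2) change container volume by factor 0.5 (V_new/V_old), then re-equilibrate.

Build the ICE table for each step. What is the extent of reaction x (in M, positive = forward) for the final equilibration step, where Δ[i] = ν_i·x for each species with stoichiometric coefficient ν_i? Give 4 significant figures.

Q₀ = 1.0320e-05 vs Keq = 1.8840e-04 ⇒ Q<K, forward
Step 1:
                   G          A
  init         2.193    0.03675
  Δ         -0.03924    0.05886
  eq           2.154    0.09561
  solve Keq expr → x = 0.01962; check Q = 1.8840e-04
Then remove 0.01746 M of A.
Step 2:
                   G          A
  init         2.154    0.07815
  Δ         -0.01141    0.01712
  eq           2.142    0.09527
  solve Keq expr → x = 0.005707; check Q = 1.8840e-04
Then change container volume by factor 0.5 (V_new/V_old).
Step 3:
                   G          A
  init         4.285     0.1905
  Δ           0.0258    -0.0387
  eq            4.31     0.1518
  solve Keq expr → x = -0.0129; check Q = 1.8840e-04

x = -0.0129 M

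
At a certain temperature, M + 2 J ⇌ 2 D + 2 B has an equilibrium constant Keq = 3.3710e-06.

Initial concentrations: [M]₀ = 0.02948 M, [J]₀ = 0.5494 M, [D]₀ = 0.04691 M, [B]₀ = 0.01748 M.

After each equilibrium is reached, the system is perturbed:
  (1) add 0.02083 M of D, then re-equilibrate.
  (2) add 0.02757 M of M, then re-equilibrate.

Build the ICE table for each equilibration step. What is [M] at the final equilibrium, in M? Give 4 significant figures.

[M]_eq = 0.06343 M

Q₀ = 7.5563e-05 vs Keq = 3.3710e-06 ⇒ Q>K, reverse
Step 1:
                  M         J         D         B
  I         0.02948    0.5494   0.04691   0.01748
  C        0.005966   0.01193  -0.01193  -0.01193
  E         0.03545    0.5613   0.03498  0.005547
  solve Keq expr → x = -0.005966; check Q = 3.3710e-06
Then add 0.02083 M of D.
Step 2:
                  M         J         D         B
  I         0.03545    0.5613   0.05581  0.005547
  C       9.4444e-04  0.001889 -0.001889 -0.001889
  E         0.03639    0.5632   0.05392  0.003659
  solve Keq expr → x = -9.4444e-04; check Q = 3.3710e-06
Then add 0.02757 M of M.
Step 3:
                  M         J         D         B
  I         0.06396    0.5632   0.05392  0.003659
  C       -5.3431e-04 -0.001069  0.001069  0.001069
  E         0.06343    0.5622   0.05499  0.004727
  solve Keq expr → x = 5.3431e-04; check Q = 3.3710e-06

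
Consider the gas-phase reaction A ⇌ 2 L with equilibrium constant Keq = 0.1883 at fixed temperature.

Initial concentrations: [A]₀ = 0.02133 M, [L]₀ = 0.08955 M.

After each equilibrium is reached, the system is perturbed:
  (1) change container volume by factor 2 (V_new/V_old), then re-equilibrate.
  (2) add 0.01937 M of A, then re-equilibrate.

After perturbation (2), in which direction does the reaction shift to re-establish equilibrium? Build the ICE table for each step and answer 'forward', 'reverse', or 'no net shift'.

Q₀ = 0.376 vs Keq = 0.1883 ⇒ Q>K, reverse
Step 1:
                    A           L
  init        0.02133     0.08955
  Δ          0.007766    -0.01553
  eq           0.0291     0.07402
  solve Keq expr → x = -0.007766; check Q = 0.1883
Then change container volume by factor 2 (V_new/V_old).
Step 2:
                    A           L
  init        0.01455     0.03701
  Δ         -0.003892    0.007784
  eq          0.01066     0.04479
  solve Keq expr → x = 0.003892; check Q = 0.1883
Then add 0.01937 M of A.
Step 3:
                    A           L
  init        0.03003     0.04479
  Δ         -0.009037     0.01807
  eq          0.02099     0.06287
  solve Keq expr → x = 0.009037; check Q = 0.1883

Direction: forward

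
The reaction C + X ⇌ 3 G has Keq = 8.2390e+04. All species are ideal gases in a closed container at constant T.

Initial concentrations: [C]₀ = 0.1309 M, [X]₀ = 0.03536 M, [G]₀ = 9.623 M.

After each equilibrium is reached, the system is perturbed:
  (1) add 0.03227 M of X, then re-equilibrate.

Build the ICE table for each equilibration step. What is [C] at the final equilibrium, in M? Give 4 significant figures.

[C]_eq = 0.1399 M

Q₀ = 1.9252e+05 vs Keq = 8.2390e+04 ⇒ Q>K, reverse
Step 1:
                    C           X           G
  Initial      0.1309     0.03536       9.623
  Change      0.02999     0.02999    -0.08998
  Equil        0.1609     0.06535       9.533
  solve Keq expr → x = -0.02999; check Q = 8.2390e+04
Then add 0.03227 M of X.
Step 2:
                    C           X           G
  Initial      0.1609     0.09762       9.533
  Change     -0.02097    -0.02097     0.06292
  Equil        0.1399     0.07665       9.596
  solve Keq expr → x = 0.02097; check Q = 8.2390e+04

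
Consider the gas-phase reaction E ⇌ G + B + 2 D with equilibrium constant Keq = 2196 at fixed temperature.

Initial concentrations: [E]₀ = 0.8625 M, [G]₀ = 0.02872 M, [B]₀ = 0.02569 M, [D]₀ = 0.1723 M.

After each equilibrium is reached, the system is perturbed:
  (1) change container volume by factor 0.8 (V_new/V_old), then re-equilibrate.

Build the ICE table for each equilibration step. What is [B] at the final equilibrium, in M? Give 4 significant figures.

Q₀ = 2.5396e-05 vs Keq = 2196 ⇒ Q<K, forward
Step 1:
                   E          G          B          D
  Initial     0.8625    0.02872    0.02569     0.1723
  Change     -0.8612     0.8612     0.8612      1.722
  Equil      0.00129     0.8899     0.8869      1.895
  solve Keq expr → x = 0.8612; check Q = 2196
Then change container volume by factor 0.8 (V_new/V_old).
Step 2:
                   E          G          B          D
  Initial   0.001613      1.112      1.109      2.368
  Change    0.001521  -0.001521  -0.001521  -0.003041
  Equil     0.003133      1.111      1.107      2.365
  solve Keq expr → x = -0.001521; check Q = 2196

[B]_eq = 1.107 M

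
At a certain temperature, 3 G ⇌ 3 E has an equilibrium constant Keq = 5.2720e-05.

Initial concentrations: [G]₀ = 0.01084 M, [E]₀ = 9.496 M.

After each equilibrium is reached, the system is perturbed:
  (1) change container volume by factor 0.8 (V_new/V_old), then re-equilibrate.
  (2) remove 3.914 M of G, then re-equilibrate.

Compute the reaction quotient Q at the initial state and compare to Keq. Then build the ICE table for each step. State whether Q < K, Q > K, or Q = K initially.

Q₀ = 6.7226e+08 vs Keq = 5.2720e-05 ⇒ Q>K, reverse
Step 1:
                  G         E
  init      0.01084     9.496
  Δ           9.152    -9.152
  eq          9.163    0.3436
  solve Keq expr → x = -3.051; check Q = 5.2720e-05
Then change container volume by factor 0.8 (V_new/V_old).
Step 2:
                  G         E
  init        11.45    0.4295
  Δ               0         0
  eq          11.45    0.4295
  solve Keq expr → x = 0; check Q = 5.2720e-05
Then remove 3.914 M of G.
Step 3:
                  G         E
  init         7.54    0.4295
  Δ          0.1415   -0.1415
  eq          7.682     0.288
  solve Keq expr → x = -0.04715; check Q = 5.2720e-05

Q₀ = 6.7226e+08; Q > K (proceeds reverse)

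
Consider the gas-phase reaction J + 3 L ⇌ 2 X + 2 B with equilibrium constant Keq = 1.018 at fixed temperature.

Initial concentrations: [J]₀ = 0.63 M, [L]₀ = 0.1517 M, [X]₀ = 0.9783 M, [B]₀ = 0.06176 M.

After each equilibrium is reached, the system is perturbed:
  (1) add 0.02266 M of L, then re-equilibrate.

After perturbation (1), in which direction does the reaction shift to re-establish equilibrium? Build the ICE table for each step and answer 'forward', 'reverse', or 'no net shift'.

Direction: forward

Q₀ = 1.66 vs Keq = 1.018 ⇒ Q>K, reverse
Step 1:
                    J           L           X           B
  init           0.63      0.1517      0.9783     0.06176
  Δ          0.003705     0.01112   -0.007411   -0.007411
  eq           0.6337      0.1628      0.9709     0.05435
  solve Keq expr → x = -0.003705; check Q = 1.018
Then add 0.02266 M of L.
Step 2:
                    J           L           X           B
  init         0.6337      0.1855      0.9709     0.05435
  Δ         -0.003124   -0.009371    0.006247    0.006247
  eq           0.6306      0.1761      0.9771      0.0606
  solve Keq expr → x = 0.003124; check Q = 1.018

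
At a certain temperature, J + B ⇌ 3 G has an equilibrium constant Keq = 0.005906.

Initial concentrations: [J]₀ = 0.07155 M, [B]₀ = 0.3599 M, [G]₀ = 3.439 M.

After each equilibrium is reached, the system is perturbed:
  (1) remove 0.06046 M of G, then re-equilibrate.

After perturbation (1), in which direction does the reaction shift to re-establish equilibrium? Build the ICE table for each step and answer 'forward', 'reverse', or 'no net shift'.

Q₀ = 1579 vs Keq = 0.005906 ⇒ Q>K, reverse
Step 1:
                    J           B           G
  init        0.07155      0.3599       3.439
  Δ             1.075       1.075      -3.226
  eq            1.147       1.435      0.2134
  solve Keq expr → x = -1.075; check Q = 0.005906
Then remove 0.06046 M of G.
Step 2:
                    J           B           G
  init          1.147       1.435      0.1529
  Δ          -0.01943    -0.01943     0.05829
  eq            1.127       1.416      0.2112
  solve Keq expr → x = 0.01943; check Q = 0.005906

Direction: forward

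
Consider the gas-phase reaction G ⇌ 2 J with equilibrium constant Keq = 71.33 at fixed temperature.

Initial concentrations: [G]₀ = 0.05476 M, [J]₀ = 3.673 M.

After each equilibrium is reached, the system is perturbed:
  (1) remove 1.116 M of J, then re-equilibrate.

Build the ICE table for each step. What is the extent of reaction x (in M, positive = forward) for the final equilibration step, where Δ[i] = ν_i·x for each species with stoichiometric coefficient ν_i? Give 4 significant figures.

Q₀ = 246.4 vs Keq = 71.33 ⇒ Q>K, reverse
Step 1:
                  G         J
  I         0.05476     3.673
  C           0.112    -0.224
  E          0.1668     3.449
  solve Keq expr → x = -0.112; check Q = 71.33
Then remove 1.116 M of J.
Step 2:
                  G         J
  I          0.1668     2.333
  C        -0.07968    0.1594
  E         0.08709     2.492
  solve Keq expr → x = 0.07968; check Q = 71.33

x = 0.07968 M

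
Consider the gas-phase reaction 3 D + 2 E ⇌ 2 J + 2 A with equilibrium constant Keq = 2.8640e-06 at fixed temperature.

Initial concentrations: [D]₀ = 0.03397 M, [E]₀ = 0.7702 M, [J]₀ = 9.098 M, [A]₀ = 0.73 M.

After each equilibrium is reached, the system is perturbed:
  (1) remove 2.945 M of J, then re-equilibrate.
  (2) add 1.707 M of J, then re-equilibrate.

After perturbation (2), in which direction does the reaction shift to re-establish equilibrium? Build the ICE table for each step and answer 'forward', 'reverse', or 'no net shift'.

Q₀ = 1.8969e+06 vs Keq = 2.8640e-06 ⇒ Q>K, reverse
Step 1:
                    D           E           J           A
  Initial     0.03397      0.7702       9.098        0.73
  Change        1.094      0.7296     -0.7296     -0.7296
  Equil         1.128         1.5       8.368  3.6358e-04
  solve Keq expr → x = -0.3648; check Q = 2.8640e-06
Then remove 2.945 M of J.
Step 2:
                    D           E           J           A
  Initial       1.128         1.5       5.423  3.6358e-04
  Change  -2.9567e-04 -1.9712e-04  1.9712e-04  1.9712e-04
  Equil         1.128         1.5       5.424  5.6070e-04
  solve Keq expr → x = 9.8558e-05; check Q = 2.8640e-06
Then add 1.707 M of J.
Step 3:
                    D           E           J           A
  Initial       1.128         1.5       7.131  5.6070e-04
  Change   2.0110e-04  1.3407e-04 -1.3407e-04 -1.3407e-04
  Equil         1.128         1.5        7.13  4.2663e-04
  solve Keq expr → x = -6.7033e-05; check Q = 2.8640e-06

Direction: reverse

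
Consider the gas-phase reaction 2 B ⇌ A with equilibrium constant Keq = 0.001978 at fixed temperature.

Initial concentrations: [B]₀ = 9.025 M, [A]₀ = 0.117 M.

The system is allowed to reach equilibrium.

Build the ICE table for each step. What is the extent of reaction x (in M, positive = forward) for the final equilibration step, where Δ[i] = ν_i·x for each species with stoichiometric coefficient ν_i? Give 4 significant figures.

x = 0.04118 M

Q₀ = 0.001436 vs Keq = 0.001978 ⇒ Q<K, forward
Step 1:
                   B          A
  init         9.025      0.117
  Δ         -0.08236    0.04118
  eq           8.943     0.1582
  solve Keq expr → x = 0.04118; check Q = 0.001978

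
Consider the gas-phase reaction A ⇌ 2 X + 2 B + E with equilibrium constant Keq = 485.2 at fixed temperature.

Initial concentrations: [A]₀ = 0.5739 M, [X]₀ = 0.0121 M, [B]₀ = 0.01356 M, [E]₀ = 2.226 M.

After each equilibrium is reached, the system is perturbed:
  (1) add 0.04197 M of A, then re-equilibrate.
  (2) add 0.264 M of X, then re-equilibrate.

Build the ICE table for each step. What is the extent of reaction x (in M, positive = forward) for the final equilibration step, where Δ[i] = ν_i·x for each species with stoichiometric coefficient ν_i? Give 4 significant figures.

Q₀ = 1.0442e-07 vs Keq = 485.2 ⇒ Q<K, forward
Step 1:
                   A          X          B          E
  I           0.5739     0.0121    0.01356      2.226
  C          -0.5641      1.128      1.128     0.5641
  E         0.009751       1.14      1.142       2.79
  solve Keq expr → x = 0.5641; check Q = 485.2
Then add 0.04197 M of A.
Step 2:
                   A          X          B          E
  I          0.05172       1.14      1.142       2.79
  C         -0.03885    0.07771    0.07771    0.03885
  E          0.01287      1.218       1.22      2.829
  solve Keq expr → x = 0.03885; check Q = 485.2
Then add 0.264 M of X.
Step 3:
                   A          X          B          E
  I          0.01287      1.482       1.22      2.829
  C         0.005524   -0.01105   -0.01105  -0.005524
  E          0.01839      1.471      1.209      2.823
  solve Keq expr → x = -0.005524; check Q = 485.2

x = -0.005524 M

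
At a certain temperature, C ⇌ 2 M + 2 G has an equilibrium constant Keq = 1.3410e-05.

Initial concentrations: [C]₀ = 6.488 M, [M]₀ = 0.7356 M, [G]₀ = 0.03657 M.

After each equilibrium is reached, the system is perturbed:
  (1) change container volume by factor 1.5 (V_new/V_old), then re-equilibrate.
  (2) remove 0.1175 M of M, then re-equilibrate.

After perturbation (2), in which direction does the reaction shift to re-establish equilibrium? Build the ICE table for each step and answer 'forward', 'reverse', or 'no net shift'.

Direction: forward

Q₀ = 1.1154e-04 vs Keq = 1.3410e-05 ⇒ Q>K, reverse
Step 1:
                  C         M         G
  init        6.488    0.7356   0.03657
  Δ         0.01173  -0.02346  -0.02346
  eq            6.5    0.7121   0.01311
  solve Keq expr → x = -0.01173; check Q = 1.3410e-05
Then change container volume by factor 1.5 (V_new/V_old).
Step 2:
                  C         M         G
  init        4.333    0.4748   0.00874
  Δ       -0.003537  0.007074  0.007074
  eq           4.33    0.4818   0.01581
  solve Keq expr → x = 0.003537; check Q = 1.3410e-05
Then remove 0.1175 M of M.
Step 3:
                  C         M         G
  init         4.33    0.3643   0.01581
  Δ       -0.002411  0.004821  0.004821
  eq          4.327    0.3692   0.02064
  solve Keq expr → x = 0.002411; check Q = 1.3410e-05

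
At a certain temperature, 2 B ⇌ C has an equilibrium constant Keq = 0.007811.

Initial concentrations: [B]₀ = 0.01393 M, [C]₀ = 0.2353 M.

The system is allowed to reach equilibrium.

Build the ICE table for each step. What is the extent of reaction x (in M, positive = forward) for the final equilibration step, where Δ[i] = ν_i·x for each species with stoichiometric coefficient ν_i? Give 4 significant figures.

Q₀ = 1213 vs Keq = 0.007811 ⇒ Q>K, reverse
Step 1:
                  B         C
  I         0.01393    0.2353
  C           0.467   -0.2335
  E          0.4809  0.001807
  solve Keq expr → x = -0.2335; check Q = 0.007811

x = -0.2335 M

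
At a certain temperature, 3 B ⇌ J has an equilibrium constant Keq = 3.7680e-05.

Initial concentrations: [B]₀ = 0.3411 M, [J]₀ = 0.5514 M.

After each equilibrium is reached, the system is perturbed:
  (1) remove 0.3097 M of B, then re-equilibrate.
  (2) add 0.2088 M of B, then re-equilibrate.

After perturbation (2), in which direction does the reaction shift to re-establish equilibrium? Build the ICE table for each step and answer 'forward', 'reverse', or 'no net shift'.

Q₀ = 13.89 vs Keq = 3.7680e-05 ⇒ Q>K, reverse
Step 1:
                  B         J
  I          0.3411    0.5514
  C           1.653   -0.5511
  E           1.994 2.9892e-04
  solve Keq expr → x = -0.5511; check Q = 3.7680e-05
Then remove 0.3097 M of B.
Step 2:
                  B         J
  I           1.685 2.9892e-04
  C       3.5590e-04 -1.1863e-04
  E           1.685 1.8028e-04
  solve Keq expr → x = -1.1863e-04; check Q = 3.7680e-05
Then add 0.2088 M of B.
Step 3:
                  B         J
  I           1.894 1.8028e-04
  C       -2.2672e-04 7.5574e-05
  E           1.894 2.5586e-04
  solve Keq expr → x = 7.5574e-05; check Q = 3.7680e-05

Direction: forward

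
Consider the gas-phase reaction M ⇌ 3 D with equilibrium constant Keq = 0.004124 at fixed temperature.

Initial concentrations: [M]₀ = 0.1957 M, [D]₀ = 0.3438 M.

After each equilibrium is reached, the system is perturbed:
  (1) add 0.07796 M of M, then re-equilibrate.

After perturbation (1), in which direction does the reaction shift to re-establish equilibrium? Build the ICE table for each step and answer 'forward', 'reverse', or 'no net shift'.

Direction: forward

Q₀ = 0.2076 vs Keq = 0.004124 ⇒ Q>K, reverse
Step 1:
                   M          D
  I           0.1957     0.3438
  C          0.07982    -0.2395
  E           0.2755     0.1043
  solve Keq expr → x = -0.07982; check Q = 0.004124
Then add 0.07796 M of M.
Step 2:
                   M          D
  I           0.3535     0.1043
  C        -0.002908   0.008725
  E           0.3506     0.1131
  solve Keq expr → x = 0.002908; check Q = 0.004124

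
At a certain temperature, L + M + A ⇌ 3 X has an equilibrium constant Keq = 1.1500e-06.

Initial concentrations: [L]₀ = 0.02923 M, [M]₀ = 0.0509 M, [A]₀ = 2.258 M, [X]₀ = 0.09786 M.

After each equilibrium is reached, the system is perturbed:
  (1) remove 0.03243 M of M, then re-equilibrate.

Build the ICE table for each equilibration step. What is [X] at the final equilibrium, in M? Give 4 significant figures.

Q₀ = 0.279 vs Keq = 1.1500e-06 ⇒ Q>K, reverse
Step 1:
                    L           M           A           X
  I           0.02923      0.0509       2.258     0.09786
  C           0.03183     0.03183     0.03183    -0.09549
  E           0.06106     0.08273        2.29    0.002369
  solve Keq expr → x = -0.03183; check Q = 1.1500e-06
Then remove 0.03243 M of M.
Step 2:
                    L           M           A           X
  I           0.06106      0.0503        2.29    0.002369
  C        1.1973e-04  1.1973e-04  1.1973e-04 -3.5919e-04
  E           0.06118     0.05042        2.29     0.00201
  solve Keq expr → x = -1.1973e-04; check Q = 1.1500e-06

[X]_eq = 0.00201 M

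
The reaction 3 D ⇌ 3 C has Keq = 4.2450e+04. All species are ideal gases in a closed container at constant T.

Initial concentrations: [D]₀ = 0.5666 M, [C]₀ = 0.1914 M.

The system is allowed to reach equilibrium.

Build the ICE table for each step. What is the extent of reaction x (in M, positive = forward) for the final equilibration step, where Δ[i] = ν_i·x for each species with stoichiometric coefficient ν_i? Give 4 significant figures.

x = 0.1818 M

Q₀ = 0.03855 vs Keq = 4.2450e+04 ⇒ Q<K, forward
Step 1:
                   D          C
  I           0.5666     0.1914
  C          -0.5455     0.5455
  E          0.02112     0.7369
  solve Keq expr → x = 0.1818; check Q = 4.2450e+04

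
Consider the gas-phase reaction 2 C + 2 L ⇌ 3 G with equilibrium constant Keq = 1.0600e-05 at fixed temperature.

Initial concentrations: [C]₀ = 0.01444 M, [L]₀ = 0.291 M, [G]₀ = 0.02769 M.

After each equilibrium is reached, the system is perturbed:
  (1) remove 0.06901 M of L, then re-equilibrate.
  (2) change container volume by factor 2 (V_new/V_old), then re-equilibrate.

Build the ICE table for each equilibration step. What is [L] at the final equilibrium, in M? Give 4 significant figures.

[L]_eq = 0.12 M

Q₀ = 1.202 vs Keq = 1.0600e-05 ⇒ Q>K, reverse
Step 1:
                   C          L          G
  Initial    0.01444      0.291    0.02769
  Change     0.01778    0.01778   -0.02667
  Equil      0.03222     0.3088   0.001016
  solve Keq expr → x = -0.008891; check Q = 1.0600e-05
Then remove 0.06901 M of L.
Step 2:
                   C          L          G
  Initial    0.03222     0.2398   0.001016
  Change  1.0374e-04 1.0374e-04 -1.5560e-04
  Equil      0.03233     0.2399 8.6059e-04
  solve Keq expr → x = -5.1868e-05; check Q = 1.0600e-05
Then change container volume by factor 2 (V_new/V_old).
Step 3:
                   C          L          G
  Initial    0.01616     0.1199 4.3030e-04
  Change  5.8556e-05 5.8556e-05 -8.7834e-05
  Equil      0.01622       0.12 3.4246e-04
  solve Keq expr → x = -2.9278e-05; check Q = 1.0600e-05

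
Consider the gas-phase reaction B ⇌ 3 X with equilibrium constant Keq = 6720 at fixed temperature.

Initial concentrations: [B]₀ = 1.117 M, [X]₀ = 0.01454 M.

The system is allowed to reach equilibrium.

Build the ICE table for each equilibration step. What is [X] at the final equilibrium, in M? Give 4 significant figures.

Q₀ = 2.7519e-06 vs Keq = 6720 ⇒ Q<K, forward
Step 1:
                    B           X
  I             1.117     0.01454
  C            -1.111       3.334
  E          0.005588       3.349
  solve Keq expr → x = 1.111; check Q = 6720

[X]_eq = 3.349 M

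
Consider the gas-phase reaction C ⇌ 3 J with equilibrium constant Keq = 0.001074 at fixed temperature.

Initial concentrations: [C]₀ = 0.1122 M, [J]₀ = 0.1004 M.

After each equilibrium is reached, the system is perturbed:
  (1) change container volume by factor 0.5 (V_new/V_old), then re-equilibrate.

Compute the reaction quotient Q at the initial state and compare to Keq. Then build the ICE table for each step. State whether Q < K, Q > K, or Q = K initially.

Q₀ = 0.00902; Q > K (proceeds reverse)

Q₀ = 0.00902 vs Keq = 0.001074 ⇒ Q>K, reverse
Step 1:
                   C          J
  init        0.1122     0.1004
  Δ          0.01624   -0.04873
  eq          0.1284    0.05167
  solve Keq expr → x = -0.01624; check Q = 0.001074
Then change container volume by factor 0.5 (V_new/V_old).
Step 2:
                   C          J
  init        0.2569     0.1033
  Δ           0.0124   -0.03721
  eq          0.2693    0.06613
  solve Keq expr → x = -0.0124; check Q = 0.001074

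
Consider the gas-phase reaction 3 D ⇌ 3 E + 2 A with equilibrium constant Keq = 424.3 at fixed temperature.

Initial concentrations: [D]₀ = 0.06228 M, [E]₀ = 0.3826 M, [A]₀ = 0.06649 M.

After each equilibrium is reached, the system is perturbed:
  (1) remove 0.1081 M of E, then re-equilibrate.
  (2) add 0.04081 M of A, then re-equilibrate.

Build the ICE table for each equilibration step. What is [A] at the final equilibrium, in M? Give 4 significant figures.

[A]_eq = 0.141 M

Q₀ = 1.025 vs Keq = 424.3 ⇒ Q<K, forward
Step 1:
                    D           E           A
  I           0.06228      0.3826     0.06649
  C           -0.0499      0.0499     0.03327
  E           0.01238      0.4325     0.09976
  solve Keq expr → x = 0.01663; check Q = 424.3
Then remove 0.1081 M of E.
Step 2:
                    D           E           A
  I           0.01238      0.3244     0.09976
  C         -0.002891    0.002891    0.001927
  E          0.009489      0.3273      0.1017
  solve Keq expr → x = 9.6375e-04; check Q = 424.3
Then add 0.04081 M of A.
Step 3:
                    D           E           A
  I          0.009489      0.3273      0.1425
  C           0.00223    -0.00223   -0.001487
  E           0.01172      0.3251       0.141
  solve Keq expr → x = -7.4349e-04; check Q = 424.3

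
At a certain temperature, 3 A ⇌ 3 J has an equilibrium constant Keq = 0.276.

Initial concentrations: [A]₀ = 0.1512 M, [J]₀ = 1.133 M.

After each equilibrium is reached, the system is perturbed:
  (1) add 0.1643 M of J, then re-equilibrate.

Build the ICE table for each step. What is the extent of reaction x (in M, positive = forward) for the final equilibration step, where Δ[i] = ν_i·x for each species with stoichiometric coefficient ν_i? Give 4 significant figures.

Q₀ = 420.8 vs Keq = 0.276 ⇒ Q>K, reverse
Step 1:
                   A          J
  I           0.1512      1.133
  C           0.6266    -0.6266
  E           0.7778     0.5064
  solve Keq expr → x = -0.2089; check Q = 0.276
Then add 0.1643 M of J.
Step 2:
                   A          J
  I           0.7778     0.6707
  C          0.09951   -0.09951
  E           0.8773     0.5712
  solve Keq expr → x = -0.03317; check Q = 0.276

x = -0.03317 M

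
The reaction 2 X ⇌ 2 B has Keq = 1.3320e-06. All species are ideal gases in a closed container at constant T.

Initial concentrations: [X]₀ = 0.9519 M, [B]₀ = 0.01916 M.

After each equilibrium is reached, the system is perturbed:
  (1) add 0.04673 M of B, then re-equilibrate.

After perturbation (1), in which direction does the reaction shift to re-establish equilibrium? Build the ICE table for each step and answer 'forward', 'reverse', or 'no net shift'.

Direction: reverse

Q₀ = 4.0514e-04 vs Keq = 1.3320e-06 ⇒ Q>K, reverse
Step 1:
                  X         B
  I          0.9519   0.01916
  C         0.01804  -0.01804
  E          0.9699  0.001119
  solve Keq expr → x = -0.00902; check Q = 1.3320e-06
Then add 0.04673 M of B.
Step 2:
                  X         B
  I          0.9699   0.04785
  C         0.04668  -0.04668
  E           1.017  0.001173
  solve Keq expr → x = -0.02334; check Q = 1.3320e-06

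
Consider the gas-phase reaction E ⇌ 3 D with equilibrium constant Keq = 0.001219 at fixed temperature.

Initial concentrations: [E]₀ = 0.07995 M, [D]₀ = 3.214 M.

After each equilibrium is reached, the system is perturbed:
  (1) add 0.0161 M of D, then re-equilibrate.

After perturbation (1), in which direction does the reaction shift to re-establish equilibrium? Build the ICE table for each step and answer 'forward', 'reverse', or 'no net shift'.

Direction: reverse

Q₀ = 415.3 vs Keq = 0.001219 ⇒ Q>K, reverse
Step 1:
                    E           D
  init        0.07995       3.214
  Δ             1.034      -3.103
  eq            1.114      0.1108
  solve Keq expr → x = -1.034; check Q = 0.001219
Then add 0.0161 M of D.
Step 2:
                    E           D
  init          1.114      0.1269
  Δ          0.005308    -0.01592
  eq             1.12      0.1109
  solve Keq expr → x = -0.005308; check Q = 0.001219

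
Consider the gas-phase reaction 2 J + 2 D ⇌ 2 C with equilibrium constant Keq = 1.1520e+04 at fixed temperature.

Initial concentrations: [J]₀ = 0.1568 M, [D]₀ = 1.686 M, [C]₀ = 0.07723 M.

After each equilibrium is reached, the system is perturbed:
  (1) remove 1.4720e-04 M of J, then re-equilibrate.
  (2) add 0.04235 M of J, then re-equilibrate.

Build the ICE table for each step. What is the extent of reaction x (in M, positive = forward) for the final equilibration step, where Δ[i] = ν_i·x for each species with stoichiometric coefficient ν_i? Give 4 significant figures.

Q₀ = 0.08534 vs Keq = 1.1520e+04 ⇒ Q<K, forward
Step 1:
                    J           D           C
  init         0.1568       1.686     0.07723
  Δ           -0.1554     -0.1554      0.1554
  eq         0.001416       1.531      0.2326
  solve Keq expr → x = 0.07769; check Q = 1.1520e+04
Then remove 1.4720e-04 M of J.
Step 2:
                    J           D           C
  init       0.001269       1.531      0.2326
  Δ        1.4618e-04  1.4618e-04 -1.4618e-04
  eq         0.001415       1.531      0.2325
  solve Keq expr → x = -7.3088e-05; check Q = 1.1520e+04
Then add 0.04235 M of J.
Step 3:
                    J           D           C
  init        0.04376       1.531      0.2325
  Δ          -0.04205    -0.04205     0.04205
  eq         0.001718       1.489      0.2745
  solve Keq expr → x = 0.02102; check Q = 1.1520e+04

x = 0.02102 M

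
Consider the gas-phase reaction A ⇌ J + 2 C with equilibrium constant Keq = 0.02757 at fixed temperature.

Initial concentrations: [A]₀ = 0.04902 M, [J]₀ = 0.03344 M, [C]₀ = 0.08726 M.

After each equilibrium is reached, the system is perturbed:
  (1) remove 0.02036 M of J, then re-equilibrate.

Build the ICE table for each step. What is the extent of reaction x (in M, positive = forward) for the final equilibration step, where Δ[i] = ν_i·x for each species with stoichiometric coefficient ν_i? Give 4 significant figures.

x = 0.005103 M

Q₀ = 0.005194 vs Keq = 0.02757 ⇒ Q<K, forward
Step 1:
                  A         J         C
  I         0.04902   0.03344   0.08726
  C        -0.01907   0.01907   0.03814
  E         0.02995   0.05251    0.1254
  solve Keq expr → x = 0.01907; check Q = 0.02757
Then remove 0.02036 M of J.
Step 2:
                  A         J         C
  I         0.02995   0.03215    0.1254
  C       -0.005103  0.005103   0.01021
  E         0.02485   0.03725    0.1356
  solve Keq expr → x = 0.005103; check Q = 0.02757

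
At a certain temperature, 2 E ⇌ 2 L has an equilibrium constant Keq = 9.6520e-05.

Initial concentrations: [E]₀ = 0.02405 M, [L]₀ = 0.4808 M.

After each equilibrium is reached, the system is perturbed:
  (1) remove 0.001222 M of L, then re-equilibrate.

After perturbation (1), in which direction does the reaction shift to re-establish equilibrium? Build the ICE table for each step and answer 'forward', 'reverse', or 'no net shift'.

Direction: forward

Q₀ = 399.7 vs Keq = 9.6520e-05 ⇒ Q>K, reverse
Step 1:
                   E          L
  Initial    0.02405     0.4808
  Change      0.4759    -0.4759
  Equil       0.4999   0.004912
  solve Keq expr → x = -0.2379; check Q = 9.6520e-05
Then remove 0.001222 M of L.
Step 2:
                   E          L
  Initial     0.4999    0.00369
  Change    -0.00121    0.00121
  Equil       0.4987     0.0049
  solve Keq expr → x = 6.0506e-04; check Q = 9.6520e-05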